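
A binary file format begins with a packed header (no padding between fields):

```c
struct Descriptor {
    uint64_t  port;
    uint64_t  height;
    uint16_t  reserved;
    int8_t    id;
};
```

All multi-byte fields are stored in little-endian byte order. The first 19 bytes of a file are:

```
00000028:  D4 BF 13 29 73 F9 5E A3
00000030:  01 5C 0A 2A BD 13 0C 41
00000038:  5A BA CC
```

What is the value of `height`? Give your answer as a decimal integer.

`height` follows `port` (8 bytes), so it starts at byte offset 8 and occupies 8 bytes.
Bytes at offsets 8..15: 01 5C 0A 2A BD 13 0C 41.
Little-endian stores the least-significant byte at the lowest address.
Reassemble most-significant byte first: 41 0C 13 BD 2A 0A 5C 01 → 0x410C13BD2A0A5C01.
0x410C13BD2A0A5C01 = 4687143015360912385.

4687143015360912385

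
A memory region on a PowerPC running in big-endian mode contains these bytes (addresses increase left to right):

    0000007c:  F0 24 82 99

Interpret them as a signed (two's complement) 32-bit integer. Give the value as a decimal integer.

In big-endian order the high byte comes first in memory.
The bytes are already most-significant first: 0xF0248299.
Top bit is set, so as a signed 32-bit value this is 0xF0248299 − 2^32 = -266042727.

-266042727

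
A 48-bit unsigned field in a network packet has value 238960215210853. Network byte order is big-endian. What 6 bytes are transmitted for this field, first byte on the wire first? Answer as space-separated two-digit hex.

238960215210853 in hexadecimal, padded to 48 bits, is 0xD95542BE3B65.
Split into bytes (most-significant first): D9 55 42 BE 3B 65.
In big-endian order the high byte comes first in memory.
So the memory order matches the most-significant-first order: D9 55 42 BE 3B 65.

D9 55 42 BE 3B 65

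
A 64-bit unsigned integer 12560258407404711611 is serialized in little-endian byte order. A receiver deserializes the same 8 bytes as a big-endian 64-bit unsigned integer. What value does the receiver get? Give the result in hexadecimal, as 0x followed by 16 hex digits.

12560258407404711611 in 64-bit hexadecimal is 0xAE4F00797478AEBB.
Stored little-endian, the bytes at ascending addresses are BB AE 78 74 79 00 4F AE.
Read back as big-endian, the last byte is least significant, giving 0xBBAE787479004FAE.

0xBBAE787479004FAE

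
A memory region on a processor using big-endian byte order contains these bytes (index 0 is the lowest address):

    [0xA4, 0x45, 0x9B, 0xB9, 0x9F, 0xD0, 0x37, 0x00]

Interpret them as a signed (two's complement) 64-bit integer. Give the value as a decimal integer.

-6609705656543856896

Big-endian: lowest address holds the most-significant byte.
The bytes are already most-significant first: 0xA4459BB99FD03700.
Top bit is set, so as a signed 64-bit value this is 0xA4459BB99FD03700 − 2^64 = -6609705656543856896.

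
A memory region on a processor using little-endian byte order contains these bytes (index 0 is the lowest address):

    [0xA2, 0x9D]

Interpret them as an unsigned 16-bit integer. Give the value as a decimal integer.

40354

Little-endian stores the least-significant byte at the lowest address.
Reassemble most-significant byte first: 9D A2 → 0x9DA2.
0x9DA2 = 40354.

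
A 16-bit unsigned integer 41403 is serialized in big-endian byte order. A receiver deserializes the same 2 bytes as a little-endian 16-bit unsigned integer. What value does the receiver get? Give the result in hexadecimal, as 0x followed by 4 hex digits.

0xBBA1

41403 in 16-bit hexadecimal is 0xA1BB.
Stored big-endian, the bytes at ascending addresses are A1 BB.
Read back as little-endian, the first byte is least significant, giving 0xBBA1.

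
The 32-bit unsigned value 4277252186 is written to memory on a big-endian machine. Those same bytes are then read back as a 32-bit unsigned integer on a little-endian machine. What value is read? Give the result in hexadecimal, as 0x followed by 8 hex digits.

4277252186 in 32-bit hexadecimal is 0xFEF1B05A.
Stored big-endian, the bytes at ascending addresses are FE F1 B0 5A.
Read back as little-endian, the first byte is least significant, giving 0x5AB0F1FE.

0x5AB0F1FE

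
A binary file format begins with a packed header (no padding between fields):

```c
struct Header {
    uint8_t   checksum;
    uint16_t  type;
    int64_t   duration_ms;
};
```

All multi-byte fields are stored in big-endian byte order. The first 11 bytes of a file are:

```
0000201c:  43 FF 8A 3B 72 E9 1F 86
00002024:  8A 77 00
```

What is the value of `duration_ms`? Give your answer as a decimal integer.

`duration_ms` follows `checksum` (1 B), `type` (2 B), so it starts at offset 1 + 2 = 3 and occupies 8 bytes.
Bytes at offsets 3..10: 3B 72 E9 1F 86 8A 77 00.
In big-endian order the high byte comes first in memory.
The bytes are already most-significant first: 0x3B72E91F868A7700.
0x3B72E91F868A7700 = 4283742517193242368.

4283742517193242368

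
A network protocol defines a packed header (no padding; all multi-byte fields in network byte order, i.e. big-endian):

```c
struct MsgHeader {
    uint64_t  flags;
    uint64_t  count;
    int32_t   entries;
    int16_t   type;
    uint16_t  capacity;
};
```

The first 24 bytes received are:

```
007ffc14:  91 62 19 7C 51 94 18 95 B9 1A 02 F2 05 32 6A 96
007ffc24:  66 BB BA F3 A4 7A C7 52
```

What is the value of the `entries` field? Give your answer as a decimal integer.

1723579123

`entries` follows `flags` (8 B), `count` (8 B), so it starts at offset 8 + 8 = 16 and occupies 4 bytes.
Bytes at offsets 16..19: 66 BB BA F3.
Big-endian stores the most-significant byte at the lowest address.
The bytes are already most-significant first: 0x66BBBAF3.
0x66BBBAF3 = 1723579123.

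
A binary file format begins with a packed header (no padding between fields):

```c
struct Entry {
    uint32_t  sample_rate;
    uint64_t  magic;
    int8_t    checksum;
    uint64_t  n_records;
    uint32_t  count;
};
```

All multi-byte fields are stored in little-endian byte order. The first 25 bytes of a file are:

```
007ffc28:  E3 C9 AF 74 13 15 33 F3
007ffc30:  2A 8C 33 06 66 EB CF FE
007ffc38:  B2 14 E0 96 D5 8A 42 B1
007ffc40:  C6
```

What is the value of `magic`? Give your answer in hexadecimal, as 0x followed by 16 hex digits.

0x06338C2AF3331513

`magic` follows `sample_rate` (4 bytes), so it starts at byte offset 4 and occupies 8 bytes.
Bytes at offsets 4..11: 13 15 33 F3 2A 8C 33 06.
In little-endian order the low byte comes first in memory.
Reassemble most-significant byte first: 06 33 8C 2A F3 33 15 13 → 0x06338C2AF3331513.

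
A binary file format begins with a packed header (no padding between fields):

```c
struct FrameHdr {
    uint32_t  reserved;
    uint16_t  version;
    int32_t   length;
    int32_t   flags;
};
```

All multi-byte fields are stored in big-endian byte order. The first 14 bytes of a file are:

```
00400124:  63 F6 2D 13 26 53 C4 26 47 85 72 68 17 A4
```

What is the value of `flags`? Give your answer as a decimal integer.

`flags` follows `reserved` (4 B), `version` (2 B), `length` (4 B), so it starts at offset 4 + 2 + 4 = 10 and occupies 4 bytes.
Bytes at offsets 10..13: 72 68 17 A4.
Big-endian: lowest address holds the most-significant byte.
The bytes are already most-significant first: 0x726817A4.
0x726817A4 = 1919424420.

1919424420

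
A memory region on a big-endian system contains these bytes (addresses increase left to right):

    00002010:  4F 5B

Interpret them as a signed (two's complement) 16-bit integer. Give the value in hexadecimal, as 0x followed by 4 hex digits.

0x4F5B

Big-endian: lowest address holds the most-significant byte.
The bytes are already most-significant first: 0x4F5B.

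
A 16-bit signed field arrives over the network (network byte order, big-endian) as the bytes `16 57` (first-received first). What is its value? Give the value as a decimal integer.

5719

Big-endian: lowest address holds the most-significant byte.
The bytes are already most-significant first: 0x1657.
0x1657 = 5719.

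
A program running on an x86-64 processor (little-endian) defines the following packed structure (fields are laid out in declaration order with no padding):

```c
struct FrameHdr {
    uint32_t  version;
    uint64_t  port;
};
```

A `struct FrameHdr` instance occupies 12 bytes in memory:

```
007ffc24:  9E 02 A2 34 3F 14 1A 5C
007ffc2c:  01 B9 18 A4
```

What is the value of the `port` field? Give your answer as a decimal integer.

11824404237152556095

`port` follows `version` (4 bytes), so it starts at byte offset 4 and occupies 8 bytes.
Bytes at offsets 4..11: 3F 14 1A 5C 01 B9 18 A4.
Little-endian: lowest address holds the least-significant byte.
Reassemble most-significant byte first: A4 18 B9 01 5C 1A 14 3F → 0xA418B9015C1A143F.
0xA418B9015C1A143F = 11824404237152556095.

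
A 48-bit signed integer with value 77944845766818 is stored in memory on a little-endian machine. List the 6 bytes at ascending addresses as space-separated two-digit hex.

77944845766818 in hexadecimal, padded to 48 bits, is 0x46E3F2D810A2.
Split into bytes (most-significant first): 46 E3 F2 D8 10 A2.
In little-endian order the low byte comes first in memory.
So at ascending addresses the bytes are A2 10 D8 F2 E3 46.

A2 10 D8 F2 E3 46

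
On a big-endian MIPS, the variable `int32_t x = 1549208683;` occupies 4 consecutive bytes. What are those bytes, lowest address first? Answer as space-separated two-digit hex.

1549208683 in hexadecimal, padded to 32 bits, is 0x5C570C6B.
Split into bytes (most-significant first): 5C 57 0C 6B.
In big-endian order the high byte comes first in memory.
So the memory order matches the most-significant-first order: 5C 57 0C 6B.

5C 57 0C 6B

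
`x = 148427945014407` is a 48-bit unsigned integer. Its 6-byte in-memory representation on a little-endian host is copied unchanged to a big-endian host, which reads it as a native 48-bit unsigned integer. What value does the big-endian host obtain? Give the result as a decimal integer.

149486061158022

148427945014407 in 48-bit hexadecimal is 0x86FE92EFF487.
Stored little-endian, the bytes at ascending addresses are 87 F4 EF 92 FE 86.
Read back as big-endian, the last byte is least significant, giving 0x87F4EF92FE86.
0x87F4EF92FE86 = 149486061158022.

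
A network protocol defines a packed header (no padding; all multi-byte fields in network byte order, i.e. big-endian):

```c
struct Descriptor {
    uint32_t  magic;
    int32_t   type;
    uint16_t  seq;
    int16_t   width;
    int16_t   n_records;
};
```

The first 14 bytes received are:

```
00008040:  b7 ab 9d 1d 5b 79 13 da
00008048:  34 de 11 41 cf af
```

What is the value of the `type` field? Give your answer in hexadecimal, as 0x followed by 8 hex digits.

`type` follows `magic` (4 bytes), so it starts at byte offset 4 and occupies 4 bytes.
Bytes at offsets 4..7: 5B 79 13 DA.
Big-endian: lowest address holds the most-significant byte.
The bytes are already most-significant first: 0x5B7913DA.

0x5B7913DA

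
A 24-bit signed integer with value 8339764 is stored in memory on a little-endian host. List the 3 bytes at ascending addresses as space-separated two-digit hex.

8339764 in hexadecimal, padded to 24 bits, is 0x7F4134.
Split into bytes (most-significant first): 7F 41 34.
Little-endian: lowest address holds the least-significant byte.
So at ascending addresses the bytes are 34 41 7F.

34 41 7F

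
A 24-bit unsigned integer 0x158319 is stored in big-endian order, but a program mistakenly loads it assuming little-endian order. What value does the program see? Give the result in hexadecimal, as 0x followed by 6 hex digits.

Stored big-endian, the bytes at ascending addresses are 15 83 19.
Read back as little-endian, the first byte is least significant, giving 0x198315.

0x198315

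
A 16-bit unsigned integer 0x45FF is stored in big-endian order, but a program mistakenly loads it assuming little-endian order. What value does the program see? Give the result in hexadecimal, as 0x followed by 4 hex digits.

Stored big-endian, the bytes at ascending addresses are 45 FF.
Read back as little-endian, the first byte is least significant, giving 0xFF45.

0xFF45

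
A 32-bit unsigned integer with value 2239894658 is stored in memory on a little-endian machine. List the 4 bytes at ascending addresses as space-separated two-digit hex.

2239894658 in hexadecimal, padded to 32 bits, is 0x85821482.
Split into bytes (most-significant first): 85 82 14 82.
Little-endian: lowest address holds the least-significant byte.
So at ascending addresses the bytes are 82 14 82 85.

82 14 82 85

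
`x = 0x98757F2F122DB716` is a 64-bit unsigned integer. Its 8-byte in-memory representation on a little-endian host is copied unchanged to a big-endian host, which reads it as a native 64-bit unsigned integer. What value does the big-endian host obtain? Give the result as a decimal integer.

1636826545702008216

Stored little-endian, the bytes at ascending addresses are 16 B7 2D 12 2F 7F 75 98.
Read back as big-endian, the last byte is least significant, giving 0x16B72D122F7F7598.
0x16B72D122F7F7598 = 1636826545702008216.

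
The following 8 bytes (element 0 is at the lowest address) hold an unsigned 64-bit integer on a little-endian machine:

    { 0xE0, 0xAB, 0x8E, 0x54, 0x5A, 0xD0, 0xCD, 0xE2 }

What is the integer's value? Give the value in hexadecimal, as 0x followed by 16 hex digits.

Little-endian: lowest address holds the least-significant byte.
Reassemble most-significant byte first: E2 CD D0 5A 54 8E AB E0 → 0xE2CDD05A548EABE0.

0xE2CDD05A548EABE0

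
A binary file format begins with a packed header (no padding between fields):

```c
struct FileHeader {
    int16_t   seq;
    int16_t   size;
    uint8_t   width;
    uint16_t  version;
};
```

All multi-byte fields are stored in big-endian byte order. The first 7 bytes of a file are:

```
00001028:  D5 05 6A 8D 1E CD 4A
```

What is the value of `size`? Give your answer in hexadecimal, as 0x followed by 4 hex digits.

0x6A8D

`size` follows `seq` (2 bytes), so it starts at byte offset 2 and occupies 2 bytes.
Bytes at offsets 2..3: 6A 8D.
In big-endian order the high byte comes first in memory.
The bytes are already most-significant first: 0x6A8D.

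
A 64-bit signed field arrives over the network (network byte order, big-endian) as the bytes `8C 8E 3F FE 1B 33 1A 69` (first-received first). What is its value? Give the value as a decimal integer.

-8318641101096150423

Big-endian stores the most-significant byte at the lowest address.
The bytes are already most-significant first: 0x8C8E3FFE1B331A69.
Top bit is set, so as a signed 64-bit value this is 0x8C8E3FFE1B331A69 − 2^64 = -8318641101096150423.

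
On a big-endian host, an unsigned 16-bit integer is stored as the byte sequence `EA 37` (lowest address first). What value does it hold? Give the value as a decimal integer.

59959

Big-endian: lowest address holds the most-significant byte.
The bytes are already most-significant first: 0xEA37.
0xEA37 = 59959.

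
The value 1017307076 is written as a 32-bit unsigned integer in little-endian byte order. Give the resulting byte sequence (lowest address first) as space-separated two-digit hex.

C4 DF A2 3C

1017307076 in hexadecimal, padded to 32 bits, is 0x3CA2DFC4.
Split into bytes (most-significant first): 3C A2 DF C4.
Little-endian: lowest address holds the least-significant byte.
So at ascending addresses the bytes are C4 DF A2 3C.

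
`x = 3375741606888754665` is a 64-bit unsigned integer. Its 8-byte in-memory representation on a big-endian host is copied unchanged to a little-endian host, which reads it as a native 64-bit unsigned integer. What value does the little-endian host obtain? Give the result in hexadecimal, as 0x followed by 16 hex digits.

0xE94D1C241B0BD92E

3375741606888754665 in 64-bit hexadecimal is 0x2ED90B1B241C4DE9.
Stored big-endian, the bytes at ascending addresses are 2E D9 0B 1B 24 1C 4D E9.
Read back as little-endian, the first byte is least significant, giving 0xE94D1C241B0BD92E.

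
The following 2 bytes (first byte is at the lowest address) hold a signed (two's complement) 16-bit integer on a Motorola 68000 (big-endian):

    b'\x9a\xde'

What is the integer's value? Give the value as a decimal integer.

In big-endian order the high byte comes first in memory.
The bytes are already most-significant first: 0x9ADE.
Top bit is set, so as a signed 16-bit value this is 0x9ADE − 2^16 = -25890.

-25890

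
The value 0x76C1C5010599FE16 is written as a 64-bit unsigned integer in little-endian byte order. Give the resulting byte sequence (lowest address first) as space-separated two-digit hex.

16 FE 99 05 01 C5 C1 76

Split into bytes (most-significant first): 76 C1 C5 01 05 99 FE 16.
Little-endian: lowest address holds the least-significant byte.
So at ascending addresses the bytes are 16 FE 99 05 01 C5 C1 76.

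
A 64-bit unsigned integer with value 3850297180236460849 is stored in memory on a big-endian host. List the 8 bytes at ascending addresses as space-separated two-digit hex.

3850297180236460849 in hexadecimal, padded to 64 bits, is 0x356F00E2BBAEB331.
Split into bytes (most-significant first): 35 6F 00 E2 BB AE B3 31.
Big-endian stores the most-significant byte at the lowest address.
So the memory order matches the most-significant-first order: 35 6F 00 E2 BB AE B3 31.

35 6F 00 E2 BB AE B3 31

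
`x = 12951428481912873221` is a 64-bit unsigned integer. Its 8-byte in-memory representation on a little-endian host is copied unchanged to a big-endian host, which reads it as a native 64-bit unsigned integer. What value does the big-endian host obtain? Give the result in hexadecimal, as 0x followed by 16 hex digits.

12951428481912873221 in 64-bit hexadecimal is 0xB3BCB795AE4B2105.
Stored little-endian, the bytes at ascending addresses are 05 21 4B AE 95 B7 BC B3.
Read back as big-endian, the last byte is least significant, giving 0x05214BAE95B7BCB3.

0x05214BAE95B7BCB3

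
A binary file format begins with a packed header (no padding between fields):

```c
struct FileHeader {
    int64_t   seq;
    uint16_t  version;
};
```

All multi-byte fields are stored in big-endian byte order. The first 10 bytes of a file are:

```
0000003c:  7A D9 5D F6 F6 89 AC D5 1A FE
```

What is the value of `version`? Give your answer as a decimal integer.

`version` follows `seq` (8 bytes), so it starts at byte offset 8 and occupies 2 bytes.
Bytes at offsets 8..9: 1A FE.
Big-endian: lowest address holds the most-significant byte.
The bytes are already most-significant first: 0x1AFE.
0x1AFE = 6910.

6910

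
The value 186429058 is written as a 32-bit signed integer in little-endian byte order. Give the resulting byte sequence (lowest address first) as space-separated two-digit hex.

186429058 in hexadecimal, padded to 32 bits, is 0x0B1CAE82.
Split into bytes (most-significant first): 0B 1C AE 82.
In little-endian order the low byte comes first in memory.
So at ascending addresses the bytes are 82 AE 1C 0B.

82 AE 1C 0B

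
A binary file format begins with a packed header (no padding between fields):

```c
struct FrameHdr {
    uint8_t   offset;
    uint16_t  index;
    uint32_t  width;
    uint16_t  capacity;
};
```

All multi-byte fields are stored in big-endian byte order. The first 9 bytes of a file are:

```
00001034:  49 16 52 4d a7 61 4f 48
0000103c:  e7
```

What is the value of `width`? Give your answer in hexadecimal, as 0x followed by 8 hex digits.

0x4DA7614F

`width` follows `offset` (1 B), `index` (2 B), so it starts at offset 1 + 2 = 3 and occupies 4 bytes.
Bytes at offsets 3..6: 4D A7 61 4F.
Big-endian stores the most-significant byte at the lowest address.
The bytes are already most-significant first: 0x4DA7614F.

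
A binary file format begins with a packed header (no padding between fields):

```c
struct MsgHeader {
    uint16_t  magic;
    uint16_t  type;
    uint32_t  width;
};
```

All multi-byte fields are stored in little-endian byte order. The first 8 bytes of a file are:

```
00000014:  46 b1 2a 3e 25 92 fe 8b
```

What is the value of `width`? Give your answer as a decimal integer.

2348716581

`width` follows `magic` (2 B), `type` (2 B), so it starts at offset 2 + 2 = 4 and occupies 4 bytes.
Bytes at offsets 4..7: 25 92 FE 8B.
In little-endian order the low byte comes first in memory.
Reassemble most-significant byte first: 8B FE 92 25 → 0x8BFE9225.
0x8BFE9225 = 2348716581.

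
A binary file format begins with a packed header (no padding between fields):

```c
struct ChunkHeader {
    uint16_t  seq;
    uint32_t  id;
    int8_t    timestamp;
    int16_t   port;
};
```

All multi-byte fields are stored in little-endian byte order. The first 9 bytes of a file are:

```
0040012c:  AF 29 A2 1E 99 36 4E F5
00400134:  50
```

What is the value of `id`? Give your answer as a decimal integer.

916004514

`id` follows `seq` (2 bytes), so it starts at byte offset 2 and occupies 4 bytes.
Bytes at offsets 2..5: A2 1E 99 36.
Little-endian stores the least-significant byte at the lowest address.
Reassemble most-significant byte first: 36 99 1E A2 → 0x36991EA2.
0x36991EA2 = 916004514.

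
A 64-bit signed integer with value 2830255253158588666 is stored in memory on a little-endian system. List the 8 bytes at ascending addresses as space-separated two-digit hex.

2830255253158588666 in hexadecimal, padded to 64 bits, is 0x274716284C3370FA.
Split into bytes (most-significant first): 27 47 16 28 4C 33 70 FA.
In little-endian order the low byte comes first in memory.
So at ascending addresses the bytes are FA 70 33 4C 28 16 47 27.

FA 70 33 4C 28 16 47 27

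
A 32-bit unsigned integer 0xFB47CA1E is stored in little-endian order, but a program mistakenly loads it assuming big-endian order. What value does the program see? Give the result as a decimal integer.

Stored little-endian, the bytes at ascending addresses are 1E CA 47 FB.
Read back as big-endian, the last byte is least significant, giving 0x1ECA47FB.
0x1ECA47FB = 516573179.

516573179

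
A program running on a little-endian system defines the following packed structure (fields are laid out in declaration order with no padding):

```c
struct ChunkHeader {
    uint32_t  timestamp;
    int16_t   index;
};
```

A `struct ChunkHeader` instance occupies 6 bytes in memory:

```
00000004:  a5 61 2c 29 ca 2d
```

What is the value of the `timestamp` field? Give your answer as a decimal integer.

690774437

`timestamp` is the first field, at byte offset 0, occupying 4 bytes.
Bytes at offsets 0..3: A5 61 2C 29.
Little-endian: lowest address holds the least-significant byte.
Reassemble most-significant byte first: 29 2C 61 A5 → 0x292C61A5.
0x292C61A5 = 690774437.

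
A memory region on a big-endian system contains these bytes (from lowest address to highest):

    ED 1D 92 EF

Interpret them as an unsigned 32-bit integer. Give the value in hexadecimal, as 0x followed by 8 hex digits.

In big-endian order the high byte comes first in memory.
The bytes are already most-significant first: 0xED1D92EF.

0xED1D92EF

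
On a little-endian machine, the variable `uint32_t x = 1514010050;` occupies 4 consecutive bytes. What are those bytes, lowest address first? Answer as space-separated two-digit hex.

C2 F5 3D 5A

1514010050 in hexadecimal, padded to 32 bits, is 0x5A3DF5C2.
Split into bytes (most-significant first): 5A 3D F5 C2.
In little-endian order the low byte comes first in memory.
So at ascending addresses the bytes are C2 F5 3D 5A.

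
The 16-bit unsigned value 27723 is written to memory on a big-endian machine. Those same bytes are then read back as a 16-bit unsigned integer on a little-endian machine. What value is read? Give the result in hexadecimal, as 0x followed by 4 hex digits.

0x4B6C

27723 in 16-bit hexadecimal is 0x6C4B.
Stored big-endian, the bytes at ascending addresses are 6C 4B.
Read back as little-endian, the first byte is least significant, giving 0x4B6C.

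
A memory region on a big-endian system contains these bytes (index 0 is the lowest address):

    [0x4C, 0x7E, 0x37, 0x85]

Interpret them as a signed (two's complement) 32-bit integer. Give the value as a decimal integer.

1283340165

Big-endian stores the most-significant byte at the lowest address.
The bytes are already most-significant first: 0x4C7E3785.
0x4C7E3785 = 1283340165.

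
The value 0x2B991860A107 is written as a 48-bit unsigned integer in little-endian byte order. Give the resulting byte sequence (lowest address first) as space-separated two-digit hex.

07 A1 60 18 99 2B

Split into bytes (most-significant first): 2B 99 18 60 A1 07.
Little-endian: lowest address holds the least-significant byte.
So at ascending addresses the bytes are 07 A1 60 18 99 2B.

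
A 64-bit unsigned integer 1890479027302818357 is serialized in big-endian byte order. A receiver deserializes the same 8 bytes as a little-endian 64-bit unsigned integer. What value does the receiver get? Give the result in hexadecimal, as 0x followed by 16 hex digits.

0x35E2B5BDA8543C1A

1890479027302818357 in 64-bit hexadecimal is 0x1A3C54A8BDB5E235.
Stored big-endian, the bytes at ascending addresses are 1A 3C 54 A8 BD B5 E2 35.
Read back as little-endian, the first byte is least significant, giving 0x35E2B5BDA8543C1A.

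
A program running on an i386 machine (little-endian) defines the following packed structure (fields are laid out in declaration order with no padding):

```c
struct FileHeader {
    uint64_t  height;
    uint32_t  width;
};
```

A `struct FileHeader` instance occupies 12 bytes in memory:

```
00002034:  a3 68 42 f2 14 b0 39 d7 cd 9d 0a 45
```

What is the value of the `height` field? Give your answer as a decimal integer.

15508620395837286563

`height` is the first field, at byte offset 0, occupying 8 bytes.
Bytes at offsets 0..7: A3 68 42 F2 14 B0 39 D7.
Little-endian: lowest address holds the least-significant byte.
Reassemble most-significant byte first: D7 39 B0 14 F2 42 68 A3 → 0xD739B014F24268A3.
0xD739B014F24268A3 = 15508620395837286563.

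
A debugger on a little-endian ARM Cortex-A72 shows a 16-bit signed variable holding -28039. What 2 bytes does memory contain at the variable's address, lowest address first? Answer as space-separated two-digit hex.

Two's complement of -28039 in 16 bits: 28039 = 0x6D87; invert → 0x9278; add 1 → 0x9279.
Split into bytes (most-significant first): 92 79.
Little-endian stores the least-significant byte at the lowest address.
So at ascending addresses the bytes are 79 92.

79 92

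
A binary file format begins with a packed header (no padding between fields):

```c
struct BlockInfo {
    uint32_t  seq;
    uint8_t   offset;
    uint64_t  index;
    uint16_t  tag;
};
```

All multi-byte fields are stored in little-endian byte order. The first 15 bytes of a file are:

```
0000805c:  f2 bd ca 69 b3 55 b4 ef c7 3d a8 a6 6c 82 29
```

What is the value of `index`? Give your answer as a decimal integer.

`index` follows `seq` (4 B), `offset` (1 B), so it starts at offset 4 + 1 = 5 and occupies 8 bytes.
Bytes at offsets 5..12: 55 B4 EF C7 3D A8 A6 6C.
Little-endian stores the least-significant byte at the lowest address.
Reassemble most-significant byte first: 6C A6 A8 3D C7 EF B4 55 → 0x6CA6A83DC7EFB455.
0x6CA6A83DC7EFB455 = 7829129985531032661.

7829129985531032661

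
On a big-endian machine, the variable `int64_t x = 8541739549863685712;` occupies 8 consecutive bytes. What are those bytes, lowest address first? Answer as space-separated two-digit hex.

8541739549863685712 in hexadecimal, padded to 64 bits, is 0x768A5ADD5187AE50.
Split into bytes (most-significant first): 76 8A 5A DD 51 87 AE 50.
Big-endian stores the most-significant byte at the lowest address.
So the memory order matches the most-significant-first order: 76 8A 5A DD 51 87 AE 50.

76 8A 5A DD 51 87 AE 50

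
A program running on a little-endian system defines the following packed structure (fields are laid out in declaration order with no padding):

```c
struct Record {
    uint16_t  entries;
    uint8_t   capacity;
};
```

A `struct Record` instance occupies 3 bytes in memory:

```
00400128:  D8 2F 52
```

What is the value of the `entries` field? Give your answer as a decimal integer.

12248

`entries` is the first field, at byte offset 0, occupying 2 bytes.
Bytes at offsets 0..1: D8 2F.
Little-endian stores the least-significant byte at the lowest address.
Reassemble most-significant byte first: 2F D8 → 0x2FD8.
0x2FD8 = 12248.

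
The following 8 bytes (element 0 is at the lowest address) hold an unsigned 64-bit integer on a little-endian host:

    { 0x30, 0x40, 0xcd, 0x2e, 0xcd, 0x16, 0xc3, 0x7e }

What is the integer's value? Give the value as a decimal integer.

Little-endian stores the least-significant byte at the lowest address.
Reassemble most-significant byte first: 7E C3 16 CD 2E CD 40 30 → 0x7EC316CD2ECD4030.
0x7EC316CD2ECD4030 = 9134169539746807856.

9134169539746807856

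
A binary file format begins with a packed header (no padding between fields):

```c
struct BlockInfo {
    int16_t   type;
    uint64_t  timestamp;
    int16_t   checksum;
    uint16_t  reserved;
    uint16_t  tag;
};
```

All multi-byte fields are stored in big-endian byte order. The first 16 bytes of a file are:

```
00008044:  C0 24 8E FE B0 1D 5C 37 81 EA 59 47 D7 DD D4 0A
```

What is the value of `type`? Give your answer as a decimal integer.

-16348

`type` is the first field, at byte offset 0, occupying 2 bytes.
Bytes at offsets 0..1: C0 24.
Big-endian stores the most-significant byte at the lowest address.
The bytes are already most-significant first: 0xC024.
Top bit is set, so as a signed 16-bit value this is 0xC024 − 2^16 = -16348.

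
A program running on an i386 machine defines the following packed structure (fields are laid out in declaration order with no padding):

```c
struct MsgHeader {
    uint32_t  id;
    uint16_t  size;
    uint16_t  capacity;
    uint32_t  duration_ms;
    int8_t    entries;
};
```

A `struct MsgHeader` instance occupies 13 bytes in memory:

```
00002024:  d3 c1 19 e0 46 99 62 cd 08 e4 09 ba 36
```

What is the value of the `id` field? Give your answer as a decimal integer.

3759784403

`id` is the first field, at byte offset 0, occupying 4 bytes.
Bytes at offsets 0..3: D3 C1 19 E0.
Little-endian: lowest address holds the least-significant byte.
Reassemble most-significant byte first: E0 19 C1 D3 → 0xE019C1D3.
0xE019C1D3 = 3759784403.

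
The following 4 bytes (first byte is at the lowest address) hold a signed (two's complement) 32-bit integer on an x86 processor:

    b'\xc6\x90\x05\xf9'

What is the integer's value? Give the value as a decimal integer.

In little-endian order the low byte comes first in memory.
Reassemble most-significant byte first: F9 05 90 C6 → 0xF90590C6.
Top bit is set, so as a signed 32-bit value this is 0xF90590C6 − 2^32 = -117075770.

-117075770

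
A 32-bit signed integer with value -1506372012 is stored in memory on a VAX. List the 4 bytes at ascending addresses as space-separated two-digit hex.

Two's complement of -1506372012 in 32 bits: 1506372012 = 0x59C969AC; invert → 0xA6369653; add 1 → 0xA6369654.
Split into bytes (most-significant first): A6 36 96 54.
Little-endian stores the least-significant byte at the lowest address.
So at ascending addresses the bytes are 54 96 36 A6.

54 96 36 A6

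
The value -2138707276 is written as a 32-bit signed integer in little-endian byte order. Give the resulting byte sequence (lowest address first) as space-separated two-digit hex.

B4 EA 85 80

Two's complement of -2138707276 in 32 bits: 2138707276 = 0x7F7A154C; invert → 0x8085EAB3; add 1 → 0x8085EAB4.
Split into bytes (most-significant first): 80 85 EA B4.
Little-endian: lowest address holds the least-significant byte.
So at ascending addresses the bytes are B4 EA 85 80.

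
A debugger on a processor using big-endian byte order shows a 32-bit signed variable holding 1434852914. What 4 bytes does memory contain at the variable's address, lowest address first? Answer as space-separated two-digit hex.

55 86 1E 32

1434852914 in hexadecimal, padded to 32 bits, is 0x55861E32.
Split into bytes (most-significant first): 55 86 1E 32.
In big-endian order the high byte comes first in memory.
So the memory order matches the most-significant-first order: 55 86 1E 32.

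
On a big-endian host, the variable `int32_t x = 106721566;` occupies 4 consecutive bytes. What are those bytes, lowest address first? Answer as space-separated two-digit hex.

106721566 in hexadecimal, padded to 32 bits, is 0x065C711E.
Split into bytes (most-significant first): 06 5C 71 1E.
In big-endian order the high byte comes first in memory.
So the memory order matches the most-significant-first order: 06 5C 71 1E.

06 5C 71 1E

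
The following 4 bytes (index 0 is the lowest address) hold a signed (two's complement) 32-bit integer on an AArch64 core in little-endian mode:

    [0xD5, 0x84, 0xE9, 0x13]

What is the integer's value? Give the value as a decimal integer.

Little-endian: lowest address holds the least-significant byte.
Reassemble most-significant byte first: 13 E9 84 D5 → 0x13E984D5.
0x13E984D5 = 334070997.

334070997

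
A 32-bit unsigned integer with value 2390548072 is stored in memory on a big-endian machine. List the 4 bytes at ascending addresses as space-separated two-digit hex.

2390548072 in hexadecimal, padded to 32 bits, is 0x8E7CDE68.
Split into bytes (most-significant first): 8E 7C DE 68.
In big-endian order the high byte comes first in memory.
So the memory order matches the most-significant-first order: 8E 7C DE 68.

8E 7C DE 68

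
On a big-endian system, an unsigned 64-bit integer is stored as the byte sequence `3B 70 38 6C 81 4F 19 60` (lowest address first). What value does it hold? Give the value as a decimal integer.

Big-endian stores the most-significant byte at the lowest address.
The bytes are already most-significant first: 0x3B70386C814F1960.
0x3B70386C814F1960 = 4282985284306409824.

4282985284306409824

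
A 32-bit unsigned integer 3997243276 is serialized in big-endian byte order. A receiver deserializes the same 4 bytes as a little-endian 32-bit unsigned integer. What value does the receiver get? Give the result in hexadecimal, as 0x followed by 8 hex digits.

0x8C1741EE

3997243276 in 32-bit hexadecimal is 0xEE41178C.
Stored big-endian, the bytes at ascending addresses are EE 41 17 8C.
Read back as little-endian, the first byte is least significant, giving 0x8C1741EE.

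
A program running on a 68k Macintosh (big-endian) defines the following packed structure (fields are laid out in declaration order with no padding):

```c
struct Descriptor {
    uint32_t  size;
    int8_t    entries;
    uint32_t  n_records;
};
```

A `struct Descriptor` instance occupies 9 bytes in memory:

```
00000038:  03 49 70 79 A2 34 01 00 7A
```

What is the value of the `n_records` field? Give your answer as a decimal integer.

872480890

`n_records` follows `size` (4 B), `entries` (1 B), so it starts at offset 4 + 1 = 5 and occupies 4 bytes.
Bytes at offsets 5..8: 34 01 00 7A.
In big-endian order the high byte comes first in memory.
The bytes are already most-significant first: 0x3401007A.
0x3401007A = 872480890.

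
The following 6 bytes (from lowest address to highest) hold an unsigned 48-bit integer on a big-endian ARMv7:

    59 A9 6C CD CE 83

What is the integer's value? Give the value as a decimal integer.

98584209772163

Big-endian: lowest address holds the most-significant byte.
The bytes are already most-significant first: 0x59A96CCDCE83.
0x59A96CCDCE83 = 98584209772163.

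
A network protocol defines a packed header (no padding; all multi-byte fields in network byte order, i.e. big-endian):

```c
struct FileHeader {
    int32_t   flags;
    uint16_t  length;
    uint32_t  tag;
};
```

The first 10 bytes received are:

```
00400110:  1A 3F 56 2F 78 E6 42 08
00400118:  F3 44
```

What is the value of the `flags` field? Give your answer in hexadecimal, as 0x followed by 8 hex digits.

`flags` is the first field, at byte offset 0, occupying 4 bytes.
Bytes at offsets 0..3: 1A 3F 56 2F.
In big-endian order the high byte comes first in memory.
The bytes are already most-significant first: 0x1A3F562F.

0x1A3F562F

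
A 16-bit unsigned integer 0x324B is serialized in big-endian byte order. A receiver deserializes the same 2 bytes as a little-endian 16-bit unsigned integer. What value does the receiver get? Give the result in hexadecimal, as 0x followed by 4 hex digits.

0x4B32

Stored big-endian, the bytes at ascending addresses are 32 4B.
Read back as little-endian, the first byte is least significant, giving 0x4B32.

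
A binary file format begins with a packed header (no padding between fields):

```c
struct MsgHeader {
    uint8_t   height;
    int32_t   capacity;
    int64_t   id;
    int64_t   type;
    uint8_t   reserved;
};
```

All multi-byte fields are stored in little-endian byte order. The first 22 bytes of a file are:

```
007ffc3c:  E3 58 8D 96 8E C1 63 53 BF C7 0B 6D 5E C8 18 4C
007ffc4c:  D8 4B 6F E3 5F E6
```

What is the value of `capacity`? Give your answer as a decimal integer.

`capacity` follows `height` (1 byte), so it starts at byte offset 1 and occupies 4 bytes.
Bytes at offsets 1..4: 58 8D 96 8E.
Little-endian: lowest address holds the least-significant byte.
Reassemble most-significant byte first: 8E 96 8D 58 → 0x8E968D58.
Top bit is set, so as a signed 32-bit value this is 0x8E968D58 − 2^32 = -1902736040.

-1902736040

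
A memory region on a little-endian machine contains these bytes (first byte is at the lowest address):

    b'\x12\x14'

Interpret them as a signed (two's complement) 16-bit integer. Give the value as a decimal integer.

5138

Little-endian stores the least-significant byte at the lowest address.
Reassemble most-significant byte first: 14 12 → 0x1412.
0x1412 = 5138.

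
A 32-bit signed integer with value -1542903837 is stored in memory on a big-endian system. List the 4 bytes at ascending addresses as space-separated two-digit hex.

Two's complement of -1542903837 in 32 bits: 1542903837 = 0x5BF6D81D; invert → 0xA40927E2; add 1 → 0xA40927E3.
Split into bytes (most-significant first): A4 09 27 E3.
Big-endian: lowest address holds the most-significant byte.
So the memory order matches the most-significant-first order: A4 09 27 E3.

A4 09 27 E3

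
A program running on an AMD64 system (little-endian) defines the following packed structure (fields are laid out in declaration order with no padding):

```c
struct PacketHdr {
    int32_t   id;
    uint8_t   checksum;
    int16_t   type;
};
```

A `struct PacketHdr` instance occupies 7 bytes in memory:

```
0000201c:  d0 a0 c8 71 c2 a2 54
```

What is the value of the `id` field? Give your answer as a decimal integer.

1908973776

`id` is the first field, at byte offset 0, occupying 4 bytes.
Bytes at offsets 0..3: D0 A0 C8 71.
In little-endian order the low byte comes first in memory.
Reassemble most-significant byte first: 71 C8 A0 D0 → 0x71C8A0D0.
0x71C8A0D0 = 1908973776.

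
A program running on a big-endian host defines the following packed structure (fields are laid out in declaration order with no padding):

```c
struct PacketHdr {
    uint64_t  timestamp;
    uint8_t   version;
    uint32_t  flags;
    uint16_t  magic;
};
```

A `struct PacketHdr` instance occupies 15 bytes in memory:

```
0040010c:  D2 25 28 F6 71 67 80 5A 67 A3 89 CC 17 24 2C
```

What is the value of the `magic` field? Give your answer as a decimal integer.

9260

`magic` follows `timestamp` (8 B), `version` (1 B), `flags` (4 B), so it starts at offset 8 + 1 + 4 = 13 and occupies 2 bytes.
Bytes at offsets 13..14: 24 2C.
Big-endian stores the most-significant byte at the lowest address.
The bytes are already most-significant first: 0x242C.
0x242C = 9260.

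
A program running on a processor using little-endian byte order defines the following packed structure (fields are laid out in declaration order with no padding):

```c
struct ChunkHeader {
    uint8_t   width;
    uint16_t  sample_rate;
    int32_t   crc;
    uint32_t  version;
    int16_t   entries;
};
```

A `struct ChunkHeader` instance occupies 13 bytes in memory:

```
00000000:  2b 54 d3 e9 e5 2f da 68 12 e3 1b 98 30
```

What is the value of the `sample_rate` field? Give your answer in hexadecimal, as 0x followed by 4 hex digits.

`sample_rate` follows `width` (1 byte), so it starts at byte offset 1 and occupies 2 bytes.
Bytes at offsets 1..2: 54 D3.
Little-endian stores the least-significant byte at the lowest address.
Reassemble most-significant byte first: D3 54 → 0xD354.

0xD354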